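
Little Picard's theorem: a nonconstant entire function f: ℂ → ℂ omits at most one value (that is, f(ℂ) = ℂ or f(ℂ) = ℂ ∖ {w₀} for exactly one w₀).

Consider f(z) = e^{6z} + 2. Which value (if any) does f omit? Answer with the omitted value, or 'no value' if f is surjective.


Little Picard bounds the complement of f(ℂ) to at most one point.
e^{6z} is never zero on ℂ, so 1·e^{6z} takes every value in ℂ ∖ {0}. Adding 2 shifts the range to ℂ ∖ {2}. Thus f omits exactly the value 2.

Omitted value: 2.


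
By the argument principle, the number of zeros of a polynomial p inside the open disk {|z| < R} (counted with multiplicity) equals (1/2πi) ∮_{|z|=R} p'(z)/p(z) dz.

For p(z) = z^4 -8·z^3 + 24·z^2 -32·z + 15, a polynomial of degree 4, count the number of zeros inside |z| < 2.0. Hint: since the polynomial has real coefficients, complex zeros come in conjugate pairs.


The zeros of p are: (2 + 1i), (2 - 1i), 3, 1.
Their magnitudes are: 2.236, 2.236, 3, 1.
Zeros with |z| < R = 2.0: 1.
Count = 1.
By the argument principle, (1/2πi) ∮_{|z|=R} p'(z)/p(z) dz equals exactly this count.

Number of zeros inside |z| < 2.0: 1.


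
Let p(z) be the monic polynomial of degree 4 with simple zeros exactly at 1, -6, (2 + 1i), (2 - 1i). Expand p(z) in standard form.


The polynomial is p(z) = ∏_{α ∈ S} (z − α), where S = {1, -6, (2 + 1i), (2 - 1i)}.
Expanding the product yields: p(z) = z^4 + z^3 -21·z^2 + 49·z -30.
Note conjugate pairs combine to real quadratics: (z − (2+1i))(z − (2−1i)) = z² − 4z + 5.
The resulting polynomial has degree 4 and real coefficients as required.

p(z) = z^4 + z^3 -21·z^2 + 49·z -30.


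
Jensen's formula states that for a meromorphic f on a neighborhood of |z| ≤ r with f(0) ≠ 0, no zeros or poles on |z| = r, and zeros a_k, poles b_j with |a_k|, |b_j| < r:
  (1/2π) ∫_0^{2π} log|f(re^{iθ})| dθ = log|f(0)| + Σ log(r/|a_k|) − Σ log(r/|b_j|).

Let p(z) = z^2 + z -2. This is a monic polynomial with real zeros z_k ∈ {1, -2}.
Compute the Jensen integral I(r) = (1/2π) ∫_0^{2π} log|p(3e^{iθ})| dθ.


Zeros: -2, 1; r = 3.
Inside |z| < r: -2, 1. Outside (|z| ≥ r): ∅.
p(0) = -2, so log|p(0)| = log(2) = 0.6931.
Apply Jensen: I(r) = log|p(0)| + Σ_k log(r/|z_k|), summed over zeros inside |z| < r.
  log(r/|z_k|) for z_k = 1: log(3/1) = 1.0986
  log(r/|z_k|) for z_k = -2: log(3/2) = 0.4055
Sum over inside zeros: 1.5041.
I(r) = log|p(0)| + (inside sum) = 0.6931 + 1.5041 = 2.1972.
Closed form (all zeros inside, monic): I(r) = n·log(r) = 2·log(3) = 2.1972. ✓

I(r) ≈ 2.1972.


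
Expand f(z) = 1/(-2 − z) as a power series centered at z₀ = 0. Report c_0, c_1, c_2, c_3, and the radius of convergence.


Let w = z − z₀, so z = z₀ + w.
Then -2 − z = -2 − (z₀ + w) = (-2 − z₀) − w = -2 − w.
f(z) = 1/(-2 − w) = (1/(-2)) · 1/(1 − w/(-2)) = Σ_{n≥0} w^n / (-2)^(n+1).
So c_n = 1/(-2)^(n+1):
  c_0 = 1/(-2)^1 = -1/2.
  c_1 = 1/(-2)^2 = 1/4.
  c_2 = 1/(-2)^3 = -1/8.
  c_3 = 1/(-2)^4 = 1/16.
The series is valid for |w/d| < 1, i.e. |z − z₀| < |d|.
Radius of convergence: R = |-2 − z₀| = |-2| = 2 (distance from z₀ to the singularity z = -2).

c_0 = -1/2, c_1 = 1/4, c_2 = -1/8, c_3 = 1/16; R = 2.


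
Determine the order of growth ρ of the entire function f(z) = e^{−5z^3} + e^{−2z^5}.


Each summand is entire of order 3 and 5 respectively (as in the single-exponential case). The order of a sum is at most the max of the orders, so ρ ≤ 5. For the lower bound: on |z|=r choose arg z so that -2z^5 is real positive; then |e^{-2z^5}| = e^{2r^5} while |e^{-5z^3}| ≤ e^{5r^3} = o(e^{2r^5}). So |f| ≥ e^{2r^5}(1 − o(1)) and ρ ≥ 5. Hence ρ = max(3, 5) = 5.
Therefore ρ = 5.

Order ρ = 5.


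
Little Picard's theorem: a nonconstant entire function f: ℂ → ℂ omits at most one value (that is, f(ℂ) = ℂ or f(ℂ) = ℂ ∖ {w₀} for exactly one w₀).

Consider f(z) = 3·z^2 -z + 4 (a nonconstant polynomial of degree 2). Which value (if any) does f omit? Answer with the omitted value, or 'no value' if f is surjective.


Little Picard bounds the complement of f(ℂ) to at most one point.
For every w ∈ ℂ, the equation p(z) − w = 0 is a nonconstant polynomial in z and hence has at least one root by the fundamental theorem of algebra. So p is surjective onto ℂ, omitting no value.

Omitted value: no value.


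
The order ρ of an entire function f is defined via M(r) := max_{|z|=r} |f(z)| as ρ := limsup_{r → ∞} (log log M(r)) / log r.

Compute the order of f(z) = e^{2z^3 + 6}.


|e^{2z^3 + 6}| = e^{Re(2·z^3) + 6} ≤ e^{2|z|^3 + 6} = e^{2r^3 + 6} on |z| = r, so ρ ≤ 3. Choosing z on |z|=r so that 2·z^3 is real positive (always possible by picking arg z appropriately) gives |f(z)| = e^{2r^3 + 6}, matching the bound. The additive constant 6 does not affect log log M(r) ~ 3·log r. Hence ρ = 3.
Therefore ρ = 3.

Order ρ = 3.


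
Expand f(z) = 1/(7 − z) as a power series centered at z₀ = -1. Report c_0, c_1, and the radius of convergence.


Let w = z − z₀, so z = z₀ + w.
Then 7 − z = 7 − (z₀ + w) = (7 − z₀) − w = 8 − w.
f(z) = 1/(8 − w) = (1/(8)) · 1/(1 − w/(8)) = Σ_{n≥0} w^n / (8)^(n+1).
So c_n = 1/(8)^(n+1):
  c_0 = 1/(8)^1 = 1/8.
  c_1 = 1/(8)^2 = 1/64.
The series is valid for |w/d| < 1, i.e. |z − z₀| < |d|.
Radius of convergence: R = |7 − z₀| = |8| = 8 (distance from z₀ to the singularity z = 7).

c_0 = 1/8, c_1 = 1/64; R = 8.


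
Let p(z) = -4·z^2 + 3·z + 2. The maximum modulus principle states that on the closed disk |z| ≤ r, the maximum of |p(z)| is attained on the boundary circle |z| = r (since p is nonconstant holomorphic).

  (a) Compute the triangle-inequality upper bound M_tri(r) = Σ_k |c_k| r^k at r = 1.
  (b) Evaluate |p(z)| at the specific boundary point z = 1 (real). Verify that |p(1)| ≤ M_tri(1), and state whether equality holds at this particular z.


Coefficients: c_0 = 2, c_1 = 3, c_2 = -4. Radius r = 1.
Part (a). Triangle bound: M_tri(r) = Σ_k |c_k| r^k
  = |2|·1^0 + |3|·1^1 + |-4|·1^2
  = 2 + 3 + 4 = 9.
This bounds M(r) := max_{|z|=r} |p(z)| from above; equality holds iff all terms c_k z^k can be made to align in phase at a single z on |z|=r.
Part (b). At z = 1 (real, on the circle |z| = r):
  p(1) = (2)·1^0 + (3)·1^1 + (-4)·1^2 = 1.
  |p(1)| = 1.
Check: |p(1)| = 1 ≤ 9 = M_tri(1). ✓ Equality does not hold at z = 1 (the coefficients have mixed signs, so the terms do not all align in phase there).

M_tri(1) = 9; |p(1)| = 1; equality at z=1: no.


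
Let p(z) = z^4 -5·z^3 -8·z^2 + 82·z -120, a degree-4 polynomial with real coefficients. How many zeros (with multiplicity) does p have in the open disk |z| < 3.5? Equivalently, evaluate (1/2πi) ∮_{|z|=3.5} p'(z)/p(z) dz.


The zeros of p are: (3 + 1i), (3 - 1i), 3, -4.
Their magnitudes are: 3.162, 3.162, 3, 4.
Zeros with |z| < R = 3.5: (3 + 1i), (3 - 1i), 3.
Count = 3.
By the argument principle, (1/2πi) ∮_{|z|=R} p'(z)/p(z) dz equals exactly this count.

Number of zeros inside |z| < 3.5: 3.


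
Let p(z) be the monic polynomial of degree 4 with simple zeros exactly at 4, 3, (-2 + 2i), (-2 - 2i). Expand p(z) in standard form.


The polynomial is p(z) = ∏_{α ∈ S} (z − α), where S = {4, 3, (-2 + 2i), (-2 - 2i)}.
Expanding the product yields: p(z) = z^4 -3·z^3 -8·z^2 -8·z + 96.
Note conjugate pairs combine to real quadratics: (z − (-2+2i))(z − (-2−2i)) = z² + 4z + 8.
The resulting polynomial has degree 4 and real coefficients as required.

p(z) = z^4 -3·z^3 -8·z^2 -8·z + 96.


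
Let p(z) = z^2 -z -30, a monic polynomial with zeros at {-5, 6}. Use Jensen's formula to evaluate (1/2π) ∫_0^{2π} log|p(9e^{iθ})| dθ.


Zeros: -5, 6; r = 9.
Inside |z| < r: -5, 6. Outside (|z| ≥ r): ∅.
p(0) = -30, so log|p(0)| = log(30) = 3.4012.
Apply Jensen: I(r) = log|p(0)| + Σ_k log(r/|z_k|), summed over zeros inside |z| < r.
  log(r/|z_k|) for z_k = -5: log(9/5) = 0.5878
  log(r/|z_k|) for z_k = 6: log(9/6) = 0.4055
Sum over inside zeros: 0.9933.
I(r) = log|p(0)| + (inside sum) = 3.4012 + 0.9933 = 4.3944.
Closed form (all zeros inside, monic): I(r) = n·log(r) = 2·log(9) = 4.3944. ✓

I(r) ≈ 4.3944.


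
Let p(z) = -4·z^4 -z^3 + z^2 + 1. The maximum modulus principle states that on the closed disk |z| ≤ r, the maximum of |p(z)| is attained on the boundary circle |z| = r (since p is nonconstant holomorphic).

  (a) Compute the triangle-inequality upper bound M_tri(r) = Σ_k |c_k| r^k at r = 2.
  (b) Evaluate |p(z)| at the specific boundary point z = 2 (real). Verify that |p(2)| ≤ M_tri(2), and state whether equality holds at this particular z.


Coefficients: c_0 = 1, c_1 = 0, c_2 = 1, c_3 = -1, c_4 = -4. Radius r = 2.
Part (a). Triangle bound: M_tri(r) = Σ_k |c_k| r^k
  = |1|·2^0 + |0|·2^1 + |1|·2^2 + |-1|·2^3 + |-4|·2^4
  = 1 + 0 + 4 + 8 + 64 = 77.
This bounds M(r) := max_{|z|=r} |p(z)| from above; equality holds iff all terms c_k z^k can be made to align in phase at a single z on |z|=r.
Part (b). At z = 2 (real, on the circle |z| = r):
  p(2) = (1)·2^0 + (0)·2^1 + (1)·2^2 + (-1)·2^3 + (-4)·2^4 = -67.
  |p(2)| = 67.
Check: |p(2)| = 67 ≤ 77 = M_tri(2). ✓ Equality does not hold at z = 2 (the coefficients have mixed signs, so the terms do not all align in phase there).

M_tri(2) = 77; |p(2)| = 67; equality at z=2: no.


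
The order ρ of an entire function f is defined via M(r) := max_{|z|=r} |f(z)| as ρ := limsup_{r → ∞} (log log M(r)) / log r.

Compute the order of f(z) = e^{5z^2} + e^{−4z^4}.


Each summand is entire of order 2 and 4 respectively (as in the single-exponential case). The order of a sum is at most the max of the orders, so ρ ≤ 4. For the lower bound: on |z|=r choose arg z so that -4z^4 is real positive; then |e^{-4z^4}| = e^{4r^4} while |e^{5z^2}| ≤ e^{5r^2} = o(e^{4r^4}). So |f| ≥ e^{4r^4}(1 − o(1)) and ρ ≥ 4. Hence ρ = max(2, 4) = 4.
Therefore ρ = 4.

Order ρ = 4.


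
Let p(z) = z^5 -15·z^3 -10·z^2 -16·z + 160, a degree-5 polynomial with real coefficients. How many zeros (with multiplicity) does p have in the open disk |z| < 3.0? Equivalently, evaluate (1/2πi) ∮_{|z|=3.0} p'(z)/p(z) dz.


The zeros of p are: -4, (-1 + 2i), (-1 - 2i), 2, 4.
Their magnitudes are: 4, 2.236, 2.236, 2, 4.
Zeros with |z| < R = 3.0: (-1 + 2i), (-1 - 2i), 2.
Count = 3.
By the argument principle, (1/2πi) ∮_{|z|=R} p'(z)/p(z) dz equals exactly this count.

Number of zeros inside |z| < 3.0: 3.


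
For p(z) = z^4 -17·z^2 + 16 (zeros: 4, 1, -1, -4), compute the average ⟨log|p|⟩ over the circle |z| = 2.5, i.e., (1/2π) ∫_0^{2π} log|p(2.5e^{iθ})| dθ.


Zeros: -4, -1, 1, 4; r = 2.5.
Inside |z| < r: -1, 1. Outside (|z| ≥ r): -4, 4.
p(0) = 16, so log|p(0)| = log(16) = 2.7726.
Apply Jensen: I(r) = log|p(0)| + Σ_k log(r/|z_k|), summed over zeros inside |z| < r.
  log(r/|z_k|) for z_k = 1: log(2.5/1) = 0.9163
  log(r/|z_k|) for z_k = -1: log(2.5/1) = 0.9163
  Outside zeros (-4, 4) contribute nothing to the Jensen sum.
Sum over inside zeros: 1.8326.
I(r) = log|p(0)| + (inside sum) = 2.7726 + 1.8326 = 4.6052.
Note: since some zeros are outside |z| ≤ r, the simplified n·log(r) form does NOT apply — only the inside zeros contribute.

I(r) ≈ 4.6052.


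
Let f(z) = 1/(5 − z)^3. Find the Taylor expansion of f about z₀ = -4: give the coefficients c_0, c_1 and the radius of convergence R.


Let w = z − z₀, so z = z₀ + w.
Then 5 − z = 5 − (z₀ + w) = (5 − z₀) − w = 9 − w.
f(z) = 1/(9 − w)^3 = (1/(9)^3) · (1 − w/(9))^{−3}.
By the binomial series (1−u)^{−3} = Σ_{n≥0} C(n+2, 2) u^n for |u|<1, with u = w/(9):
  c_n = C(n+2, 2) / (9)^(n+3).
  c_0 = 1/(9)^3 = 1/729.
  c_1 = 3/(9)^4 = 1/2187.
The series is valid for |w/d| < 1, i.e. |z − z₀| < |d|.
Radius of convergence: R = |5 − z₀| = |9| = 9 (distance from z₀ to the singularity z = 5).

c_0 = 1/729, c_1 = 1/2187; R = 9.


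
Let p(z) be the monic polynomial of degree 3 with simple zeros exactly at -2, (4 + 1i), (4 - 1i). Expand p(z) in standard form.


The polynomial is p(z) = ∏_{α ∈ S} (z − α), where S = {-2, (4 + 1i), (4 - 1i)}.
Expanding the product yields: p(z) = z^3 -6·z^2 + z + 34.
Note conjugate pairs combine to real quadratics: (z − (4+1i))(z − (4−1i)) = z² − 8z + 17.
The resulting polynomial has degree 3 and real coefficients as required.

p(z) = z^3 -6·z^2 + z + 34.


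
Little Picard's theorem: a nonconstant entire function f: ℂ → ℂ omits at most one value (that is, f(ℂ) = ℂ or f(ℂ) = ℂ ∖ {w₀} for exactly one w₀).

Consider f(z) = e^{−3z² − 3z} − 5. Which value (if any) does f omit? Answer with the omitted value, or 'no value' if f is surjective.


Little Picard bounds the complement of f(ℂ) to at most one point.
The exponent g(z) = −3z² − 3z is a nonconstant polynomial, hence surjective onto ℂ. So e^{g(z)} takes every value in {e^w : w ∈ ℂ} = ℂ ∖ {0}. Adding -5 shifts the range to ℂ ∖ {-5}. f omits exactly -5.

Omitted value: -5.


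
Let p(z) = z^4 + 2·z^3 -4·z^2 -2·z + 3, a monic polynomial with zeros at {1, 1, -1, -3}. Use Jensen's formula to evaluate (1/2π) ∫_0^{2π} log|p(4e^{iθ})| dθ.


Zeros: -3, -1, 1, 1; r = 4.
Inside |z| < r: -3, -1, 1, 1. Outside (|z| ≥ r): ∅.
p(0) = 3, so log|p(0)| = log(3) = 1.0986.
Apply Jensen: I(r) = log|p(0)| + Σ_k log(r/|z_k|), summed over zeros inside |z| < r.
  log(r/|z_k|) for z_k = 1: log(4/1) = 1.3863
  log(r/|z_k|) for z_k = 1: log(4/1) = 1.3863
  log(r/|z_k|) for z_k = -1: log(4/1) = 1.3863
  log(r/|z_k|) for z_k = -3: log(4/3) = 0.2877
Sum over inside zeros: 4.4466.
I(r) = log|p(0)| + (inside sum) = 1.0986 + 4.4466 = 5.5452.
Closed form (all zeros inside, monic): I(r) = n·log(r) = 4·log(4) = 5.5452. ✓

I(r) ≈ 5.5452.


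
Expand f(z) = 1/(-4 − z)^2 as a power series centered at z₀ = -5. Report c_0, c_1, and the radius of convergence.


Let w = z − z₀, so z = z₀ + w.
Then -4 − z = -4 − (z₀ + w) = (-4 − z₀) − w = 1 − w.
f(z) = 1/(1 − w)^2 = (1/(1)^2) · (1 − w/(1))^{−2}.
By the binomial series (1−u)^{−2} = Σ_{n≥0} C(n+1, 1) u^n for |u|<1, with u = w/(1):
  c_n = C(n+1, 1) / (1)^(n+2).
  c_0 = 1/(1)^2 = 1.
  c_1 = 2/(1)^3 = 2.
The series is valid for |w/d| < 1, i.e. |z − z₀| < |d|.
Radius of convergence: R = |-4 − z₀| = |1| = 1 (distance from z₀ to the singularity z = -4).

c_0 = 1, c_1 = 2; R = 1.


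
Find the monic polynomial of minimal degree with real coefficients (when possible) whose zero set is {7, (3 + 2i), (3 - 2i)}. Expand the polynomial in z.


The polynomial is p(z) = ∏_{α ∈ S} (z − α), where S = {7, (3 + 2i), (3 - 2i)}.
Expanding the product yields: p(z) = z^3 -13·z^2 + 55·z -91.
Note conjugate pairs combine to real quadratics: (z − (3+2i))(z − (3−2i)) = z² − 6z + 13.
The resulting polynomial has degree 3 and real coefficients as required.

p(z) = z^3 -13·z^2 + 55·z -91.


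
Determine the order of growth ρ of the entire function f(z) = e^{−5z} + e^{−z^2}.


Each summand is entire of order 1 and 2 respectively (as in the single-exponential case). The order of a sum is at most the max of the orders, so ρ ≤ 2. For the lower bound: on |z|=r choose arg z so that -1z^2 is real positive; then |e^{-1z^2}| = e^{1r^2} while |e^{-5z}| ≤ e^{5r^1} = o(e^{1r^2}). So |f| ≥ e^{1r^2}(1 − o(1)) and ρ ≥ 2. Hence ρ = max(1, 2) = 2.
Therefore ρ = 2.

Order ρ = 2.


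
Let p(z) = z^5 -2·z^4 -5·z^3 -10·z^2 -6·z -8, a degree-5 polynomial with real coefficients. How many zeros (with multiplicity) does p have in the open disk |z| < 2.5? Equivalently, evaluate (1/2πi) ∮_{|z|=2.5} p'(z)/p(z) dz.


The zeros of p are: (0 + 1i), (0 - 1i), 4, (-1 + 1i), (-1 - 1i).
Their magnitudes are: 1, 1, 4, 1.414, 1.414.
Zeros with |z| < R = 2.5: (0 + 1i), (0 - 1i), (-1 + 1i), (-1 - 1i).
Count = 4.
By the argument principle, (1/2πi) ∮_{|z|=R} p'(z)/p(z) dz equals exactly this count.

Number of zeros inside |z| < 2.5: 4.


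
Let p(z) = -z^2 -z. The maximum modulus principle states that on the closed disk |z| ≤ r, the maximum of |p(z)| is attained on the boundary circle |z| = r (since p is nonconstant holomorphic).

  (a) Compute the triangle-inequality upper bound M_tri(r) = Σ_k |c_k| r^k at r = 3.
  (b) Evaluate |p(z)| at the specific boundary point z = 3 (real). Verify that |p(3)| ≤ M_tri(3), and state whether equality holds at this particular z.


Coefficients: c_0 = 0, c_1 = -1, c_2 = -1. Radius r = 3.
Part (a). Triangle bound: M_tri(r) = Σ_k |c_k| r^k
  = |0|·3^0 + |-1|·3^1 + |-1|·3^2
  = 0 + 3 + 9 = 12.
This bounds M(r) := max_{|z|=r} |p(z)| from above; equality holds iff all terms c_k z^k can be made to align in phase at a single z on |z|=r.
Part (b). At z = 3 (real, on the circle |z| = r):
  p(3) = (0)·3^0 + (-1)·3^1 + (-1)·3^2 = -12.
  |p(3)| = 12.
Since all nonzero coefficients share the same sign, |p(3)| = 12 = M_tri(3); the triangle bound is attained at z = 3, so in fact M(r) = 12.

M_tri(3) = 12; |p(3)| = 12; equality at z=3: yes.


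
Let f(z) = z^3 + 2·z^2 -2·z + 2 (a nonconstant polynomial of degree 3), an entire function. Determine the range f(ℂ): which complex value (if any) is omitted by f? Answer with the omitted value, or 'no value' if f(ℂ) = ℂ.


Little Picard bounds the complement of f(ℂ) to at most one point.
For every w ∈ ℂ, the equation p(z) − w = 0 is a nonconstant polynomial in z and hence has at least one root by the fundamental theorem of algebra. So p is surjective onto ℂ, omitting no value.

Omitted value: no value.


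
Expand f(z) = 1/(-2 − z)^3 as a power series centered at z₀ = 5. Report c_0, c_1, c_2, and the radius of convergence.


Let w = z − z₀, so z = z₀ + w.
Then -2 − z = -2 − (z₀ + w) = (-2 − z₀) − w = -7 − w.
f(z) = 1/(-7 − w)^3 = (1/(-7)^3) · (1 − w/(-7))^{−3}.
By the binomial series (1−u)^{−3} = Σ_{n≥0} C(n+2, 2) u^n for |u|<1, with u = w/(-7):
  c_n = C(n+2, 2) / (-7)^(n+3).
  c_0 = 1/(-7)^3 = -1/343.
  c_1 = 3/(-7)^4 = 3/2401.
  c_2 = 6/(-7)^5 = -6/16807.
The series is valid for |w/d| < 1, i.e. |z − z₀| < |d|.
Radius of convergence: R = |-2 − z₀| = |-7| = 7 (distance from z₀ to the singularity z = -2).

c_0 = -1/343, c_1 = 3/2401, c_2 = -6/16807; R = 7.


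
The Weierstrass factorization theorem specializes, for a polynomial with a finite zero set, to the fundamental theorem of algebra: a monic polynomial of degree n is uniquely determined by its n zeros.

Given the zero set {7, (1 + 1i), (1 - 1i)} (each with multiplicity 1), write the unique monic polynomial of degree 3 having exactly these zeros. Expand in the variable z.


The polynomial is p(z) = ∏_{α ∈ S} (z − α), where S = {7, (1 + 1i), (1 - 1i)}.
Expanding the product yields: p(z) = z^3 -9·z^2 + 16·z -14.
Note conjugate pairs combine to real quadratics: (z − (1+1i))(z − (1−1i)) = z² − 2z + 2.
The resulting polynomial has degree 3 and real coefficients as required.

p(z) = z^3 -9·z^2 + 16·z -14.


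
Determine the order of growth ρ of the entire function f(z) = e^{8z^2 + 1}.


|e^{8z^2 + 1}| = e^{Re(8·z^2) + 1} ≤ e^{8|z|^2 + 1} = e^{8r^2 + 1} on |z| = r, so ρ ≤ 2. Choosing z on |z|=r so that 8·z^2 is real positive (always possible by picking arg z appropriately) gives |f(z)| = e^{8r^2 + 1}, matching the bound. The additive constant 1 does not affect log log M(r) ~ 2·log r. Hence ρ = 2.
Therefore ρ = 2.

Order ρ = 2.


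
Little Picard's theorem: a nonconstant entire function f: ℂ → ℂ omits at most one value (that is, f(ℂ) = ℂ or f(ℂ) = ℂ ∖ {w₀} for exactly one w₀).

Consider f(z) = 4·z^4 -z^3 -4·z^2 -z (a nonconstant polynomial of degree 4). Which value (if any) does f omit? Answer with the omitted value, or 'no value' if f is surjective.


Little Picard bounds the complement of f(ℂ) to at most one point.
For every w ∈ ℂ, the equation p(z) − w = 0 is a nonconstant polynomial in z and hence has at least one root by the fundamental theorem of algebra. So p is surjective onto ℂ, omitting no value.

Omitted value: no value.


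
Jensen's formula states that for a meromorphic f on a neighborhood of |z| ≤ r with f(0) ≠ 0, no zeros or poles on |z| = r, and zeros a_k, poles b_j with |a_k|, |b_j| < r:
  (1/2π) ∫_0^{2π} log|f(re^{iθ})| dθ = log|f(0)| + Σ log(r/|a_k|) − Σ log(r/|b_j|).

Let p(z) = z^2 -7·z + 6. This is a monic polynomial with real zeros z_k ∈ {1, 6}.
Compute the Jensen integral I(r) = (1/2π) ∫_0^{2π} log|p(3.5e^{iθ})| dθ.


Zeros: 1, 6; r = 3.5.
Inside |z| < r: 1. Outside (|z| ≥ r): 6.
p(0) = 6, so log|p(0)| = log(6) = 1.7918.
Apply Jensen: I(r) = log|p(0)| + Σ_k log(r/|z_k|), summed over zeros inside |z| < r.
  log(r/|z_k|) for z_k = 1: log(3.5/1) = 1.2528
  Outside zeros (6) contribute nothing to the Jensen sum.
Sum over inside zeros: 1.2528.
I(r) = log|p(0)| + (inside sum) = 1.7918 + 1.2528 = 3.0445.
Note: since some zeros are outside |z| ≤ r, the simplified n·log(r) form does NOT apply — only the inside zeros contribute.

I(r) ≈ 3.0445.


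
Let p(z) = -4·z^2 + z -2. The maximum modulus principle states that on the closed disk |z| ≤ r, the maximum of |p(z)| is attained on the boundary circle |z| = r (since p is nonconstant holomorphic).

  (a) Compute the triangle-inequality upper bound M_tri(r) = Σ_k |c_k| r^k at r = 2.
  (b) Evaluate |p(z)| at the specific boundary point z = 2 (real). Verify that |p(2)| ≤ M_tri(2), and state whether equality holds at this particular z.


Coefficients: c_0 = -2, c_1 = 1, c_2 = -4. Radius r = 2.
Part (a). Triangle bound: M_tri(r) = Σ_k |c_k| r^k
  = |-2|·2^0 + |1|·2^1 + |-4|·2^2
  = 2 + 2 + 16 = 20.
This bounds M(r) := max_{|z|=r} |p(z)| from above; equality holds iff all terms c_k z^k can be made to align in phase at a single z on |z|=r.
Part (b). At z = 2 (real, on the circle |z| = r):
  p(2) = (-2)·2^0 + (1)·2^1 + (-4)·2^2 = -16.
  |p(2)| = 16.
Check: |p(2)| = 16 ≤ 20 = M_tri(2). ✓ Equality does not hold at z = 2 (the coefficients have mixed signs, so the terms do not all align in phase there).

M_tri(2) = 20; |p(2)| = 16; equality at z=2: no.


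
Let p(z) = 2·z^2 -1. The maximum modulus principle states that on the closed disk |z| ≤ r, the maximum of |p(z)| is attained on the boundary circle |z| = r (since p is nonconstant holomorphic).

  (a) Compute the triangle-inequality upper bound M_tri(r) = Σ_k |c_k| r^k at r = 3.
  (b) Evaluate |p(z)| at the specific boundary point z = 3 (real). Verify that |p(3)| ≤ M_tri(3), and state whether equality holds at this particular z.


Coefficients: c_0 = -1, c_1 = 0, c_2 = 2. Radius r = 3.
Part (a). Triangle bound: M_tri(r) = Σ_k |c_k| r^k
  = |-1|·3^0 + |0|·3^1 + |2|·3^2
  = 1 + 0 + 18 = 19.
This bounds M(r) := max_{|z|=r} |p(z)| from above; equality holds iff all terms c_k z^k can be made to align in phase at a single z on |z|=r.
Part (b). At z = 3 (real, on the circle |z| = r):
  p(3) = (-1)·3^0 + (0)·3^1 + (2)·3^2 = 17.
  |p(3)| = 17.
Check: |p(3)| = 17 ≤ 19 = M_tri(3). ✓ Equality does not hold at z = 3 (the coefficients have mixed signs, so the terms do not all align in phase there).

M_tri(3) = 19; |p(3)| = 17; equality at z=3: no.


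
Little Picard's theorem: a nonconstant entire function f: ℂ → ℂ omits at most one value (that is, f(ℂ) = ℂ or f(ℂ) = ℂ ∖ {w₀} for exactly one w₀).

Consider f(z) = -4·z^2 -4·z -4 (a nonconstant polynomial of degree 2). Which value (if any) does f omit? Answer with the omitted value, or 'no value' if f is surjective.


Little Picard bounds the complement of f(ℂ) to at most one point.
For every w ∈ ℂ, the equation p(z) − w = 0 is a nonconstant polynomial in z and hence has at least one root by the fundamental theorem of algebra. So p is surjective onto ℂ, omitting no value.

Omitted value: no value.


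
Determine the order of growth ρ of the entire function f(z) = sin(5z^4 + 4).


Write sin(w) = (e^{iw} ± e^{−iw})/(2 or 2i), so |sin(w)| ≤ e^{|w|}. With w = 5z^4 + 4, |w| ≤ 5r^4 + 4 on |z|=r, giving M(r) ≤ e^{5r^4 + 4} and ρ ≤ 4. For the lower bound, choose z on |z|=r with 5z^4 purely imaginary of modulus 5r^4; then |sin(5z^4 + 4)| grows like e^{5r^4}/2, so ρ ≥ 4. Hence ρ = 4.
Therefore ρ = 4.

Order ρ = 4.


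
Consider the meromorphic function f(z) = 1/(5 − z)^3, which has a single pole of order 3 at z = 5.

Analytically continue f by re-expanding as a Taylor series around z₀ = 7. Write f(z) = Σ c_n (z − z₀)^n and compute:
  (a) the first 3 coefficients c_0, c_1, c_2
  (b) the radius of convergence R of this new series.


Let w = z − z₀, so z = z₀ + w.
Then 5 − z = 5 − (z₀ + w) = (5 − z₀) − w = -2 − w.
f(z) = 1/(-2 − w)^3 = (1/(-2)^3) · (1 − w/(-2))^{−3}.
By the binomial series (1−u)^{−3} = Σ_{n≥0} C(n+2, 2) u^n for |u|<1, with u = w/(-2):
  c_n = C(n+2, 2) / (-2)^(n+3).
  c_0 = 1/(-2)^3 = -1/8.
  c_1 = 3/(-2)^4 = 3/16.
  c_2 = 6/(-2)^5 = -3/16.
The series is valid for |w/d| < 1, i.e. |z − z₀| < |d|.
Radius of convergence: R = |5 − z₀| = |-2| = 2 (distance from z₀ to the singularity z = 5).

c_0 = -1/8, c_1 = 3/16, c_2 = -3/16; R = 2.


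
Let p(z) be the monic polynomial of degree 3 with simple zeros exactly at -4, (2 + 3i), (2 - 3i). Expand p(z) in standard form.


The polynomial is p(z) = ∏_{α ∈ S} (z − α), where S = {-4, (2 + 3i), (2 - 3i)}.
Expanding the product yields: p(z) = z^3 -3·z + 52.
Note conjugate pairs combine to real quadratics: (z − (2+3i))(z − (2−3i)) = z² − 4z + 13.
The resulting polynomial has degree 3 and real coefficients as required.

p(z) = z^3 -3·z + 52.


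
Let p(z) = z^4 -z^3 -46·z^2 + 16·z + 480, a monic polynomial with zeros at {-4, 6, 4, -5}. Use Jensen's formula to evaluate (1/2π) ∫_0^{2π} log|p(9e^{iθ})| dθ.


Zeros: -5, -4, 4, 6; r = 9.
Inside |z| < r: -5, -4, 4, 6. Outside (|z| ≥ r): ∅.
p(0) = 480, so log|p(0)| = log(480) = 6.1738.
Apply Jensen: I(r) = log|p(0)| + Σ_k log(r/|z_k|), summed over zeros inside |z| < r.
  log(r/|z_k|) for z_k = -4: log(9/4) = 0.8109
  log(r/|z_k|) for z_k = 6: log(9/6) = 0.4055
  log(r/|z_k|) for z_k = 4: log(9/4) = 0.8109
  log(r/|z_k|) for z_k = -5: log(9/5) = 0.5878
Sum over inside zeros: 2.6151.
I(r) = log|p(0)| + (inside sum) = 6.1738 + 2.6151 = 8.7889.
Closed form (all zeros inside, monic): I(r) = n·log(r) = 4·log(9) = 8.7889. ✓

I(r) ≈ 8.7889.


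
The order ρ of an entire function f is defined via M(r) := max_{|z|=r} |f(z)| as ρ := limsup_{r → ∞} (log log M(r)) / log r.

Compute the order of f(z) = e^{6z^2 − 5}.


|e^{6z^2 − 5}| = e^{Re(6·z^2) + -5} ≤ e^{6|z|^2 + -5} = e^{6r^2 + -5} on |z| = r, so ρ ≤ 2. Choosing z on |z|=r so that 6·z^2 is real positive (always possible by picking arg z appropriately) gives |f(z)| = e^{6r^2 + -5}, matching the bound. The additive constant -5 does not affect log log M(r) ~ 2·log r. Hence ρ = 2.
Therefore ρ = 2.

Order ρ = 2.


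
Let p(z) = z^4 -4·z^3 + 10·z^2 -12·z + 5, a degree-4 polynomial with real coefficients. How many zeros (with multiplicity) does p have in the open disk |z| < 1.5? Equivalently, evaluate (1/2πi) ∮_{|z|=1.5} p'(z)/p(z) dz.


The zeros of p are: 1, 1, (1 + 2i), (1 - 2i).
Their magnitudes are: 1, 1, 2.236, 2.236.
Zeros with |z| < R = 1.5: 1, 1.
Count = 2.
By the argument principle, (1/2πi) ∮_{|z|=R} p'(z)/p(z) dz equals exactly this count.

Number of zeros inside |z| < 1.5: 2.


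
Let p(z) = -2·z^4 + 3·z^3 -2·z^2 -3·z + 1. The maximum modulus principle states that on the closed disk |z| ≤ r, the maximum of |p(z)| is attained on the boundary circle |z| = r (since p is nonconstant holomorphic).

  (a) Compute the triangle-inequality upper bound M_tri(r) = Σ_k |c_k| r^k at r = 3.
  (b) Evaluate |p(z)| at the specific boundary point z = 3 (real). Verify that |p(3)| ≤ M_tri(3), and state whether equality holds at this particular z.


Coefficients: c_0 = 1, c_1 = -3, c_2 = -2, c_3 = 3, c_4 = -2. Radius r = 3.
Part (a). Triangle bound: M_tri(r) = Σ_k |c_k| r^k
  = |1|·3^0 + |-3|·3^1 + |-2|·3^2 + |3|·3^3 + |-2|·3^4
  = 1 + 9 + 18 + 81 + 162 = 271.
This bounds M(r) := max_{|z|=r} |p(z)| from above; equality holds iff all terms c_k z^k can be made to align in phase at a single z on |z|=r.
Part (b). At z = 3 (real, on the circle |z| = r):
  p(3) = (1)·3^0 + (-3)·3^1 + (-2)·3^2 + (3)·3^3 + (-2)·3^4 = -107.
  |p(3)| = 107.
Check: |p(3)| = 107 ≤ 271 = M_tri(3). ✓ Equality does not hold at z = 3 (the coefficients have mixed signs, so the terms do not all align in phase there).

M_tri(3) = 271; |p(3)| = 107; equality at z=3: no.


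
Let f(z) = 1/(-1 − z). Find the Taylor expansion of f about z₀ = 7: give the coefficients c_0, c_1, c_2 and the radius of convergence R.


Let w = z − z₀, so z = z₀ + w.
Then -1 − z = -1 − (z₀ + w) = (-1 − z₀) − w = -8 − w.
f(z) = 1/(-8 − w) = (1/(-8)) · 1/(1 − w/(-8)) = Σ_{n≥0} w^n / (-8)^(n+1).
So c_n = 1/(-8)^(n+1):
  c_0 = 1/(-8)^1 = -1/8.
  c_1 = 1/(-8)^2 = 1/64.
  c_2 = 1/(-8)^3 = -1/512.
The series is valid for |w/d| < 1, i.e. |z − z₀| < |d|.
Radius of convergence: R = |-1 − z₀| = |-8| = 8 (distance from z₀ to the singularity z = -1).

c_0 = -1/8, c_1 = 1/64, c_2 = -1/512; R = 8.


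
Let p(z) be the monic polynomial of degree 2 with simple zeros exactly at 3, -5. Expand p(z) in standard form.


The polynomial is p(z) = ∏_{α ∈ S} (z − α), where S = {3, -5}.
Expanding the product yields: p(z) = z^2 + 2·z -15.
The resulting polynomial has degree 2 and real coefficients as required.

p(z) = z^2 + 2·z -15.


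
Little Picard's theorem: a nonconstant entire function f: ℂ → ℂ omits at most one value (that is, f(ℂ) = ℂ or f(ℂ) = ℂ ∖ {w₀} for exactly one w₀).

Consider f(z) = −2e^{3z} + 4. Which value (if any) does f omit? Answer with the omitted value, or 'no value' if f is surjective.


Little Picard bounds the complement of f(ℂ) to at most one point.
e^{3z} is never zero on ℂ, so -2·e^{3z} takes every value in ℂ ∖ {0}. Adding 4 shifts the range to ℂ ∖ {4}. Thus f omits exactly the value 4.

Omitted value: 4.


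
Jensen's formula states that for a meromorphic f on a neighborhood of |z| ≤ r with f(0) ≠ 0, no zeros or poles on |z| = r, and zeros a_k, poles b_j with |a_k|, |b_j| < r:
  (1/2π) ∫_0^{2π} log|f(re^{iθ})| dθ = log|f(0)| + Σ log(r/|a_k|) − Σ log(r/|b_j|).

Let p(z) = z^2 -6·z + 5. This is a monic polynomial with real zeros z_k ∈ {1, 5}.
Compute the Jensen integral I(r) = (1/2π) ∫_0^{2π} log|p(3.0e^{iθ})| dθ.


Zeros: 1, 5; r = 3.0.
Inside |z| < r: 1. Outside (|z| ≥ r): 5.
p(0) = 5, so log|p(0)| = log(5) = 1.6094.
Apply Jensen: I(r) = log|p(0)| + Σ_k log(r/|z_k|), summed over zeros inside |z| < r.
  log(r/|z_k|) for z_k = 1: log(3.0/1) = 1.0986
  Outside zeros (5) contribute nothing to the Jensen sum.
Sum over inside zeros: 1.0986.
I(r) = log|p(0)| + (inside sum) = 1.6094 + 1.0986 = 2.7081.
Note: since some zeros are outside |z| ≤ r, the simplified n·log(r) form does NOT apply — only the inside zeros contribute.

I(r) ≈ 2.7081.


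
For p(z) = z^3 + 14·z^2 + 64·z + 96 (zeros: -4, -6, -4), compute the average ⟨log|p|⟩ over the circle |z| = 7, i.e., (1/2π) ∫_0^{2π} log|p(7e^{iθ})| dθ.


Zeros: -6, -4, -4; r = 7.
Inside |z| < r: -6, -4, -4. Outside (|z| ≥ r): ∅.
p(0) = 96, so log|p(0)| = log(96) = 4.5643.
Apply Jensen: I(r) = log|p(0)| + Σ_k log(r/|z_k|), summed over zeros inside |z| < r.
  log(r/|z_k|) for z_k = -4: log(7/4) = 0.5596
  log(r/|z_k|) for z_k = -6: log(7/6) = 0.1542
  log(r/|z_k|) for z_k = -4: log(7/4) = 0.5596
Sum over inside zeros: 1.2734.
I(r) = log|p(0)| + (inside sum) = 4.5643 + 1.2734 = 5.8377.
Closed form (all zeros inside, monic): I(r) = n·log(r) = 3·log(7) = 5.8377. ✓

I(r) ≈ 5.8377.


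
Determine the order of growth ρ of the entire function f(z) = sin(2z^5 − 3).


Write sin(w) = (e^{iw} ± e^{−iw})/(2 or 2i), so |sin(w)| ≤ e^{|w|}. With w = 2z^5 − 3, |w| ≤ 2r^5 + 3 on |z|=r, giving M(r) ≤ e^{2r^5 + 3} and ρ ≤ 5. For the lower bound, choose z on |z|=r with 2z^5 purely imaginary of modulus 2r^5; then |sin(2z^5 − 3)| grows like e^{2r^5}/2, so ρ ≥ 5. Hence ρ = 5.
Therefore ρ = 5.

Order ρ = 5.


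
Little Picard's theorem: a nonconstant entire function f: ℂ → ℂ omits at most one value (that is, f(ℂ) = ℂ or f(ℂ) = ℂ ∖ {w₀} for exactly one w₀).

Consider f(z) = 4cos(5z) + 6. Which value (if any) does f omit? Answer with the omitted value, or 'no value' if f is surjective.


Little Picard bounds the complement of f(ℂ) to at most one point.
cos is entire and surjective onto ℂ: for every w ∈ ℂ, cos(ζ) = w has a solution ζ ∈ ℂ (e.g., via the complex inverse arccos). With ζ = 5z this gives z = ζ/(5). Then 4·cos(5z) takes every value in 4·ℂ = ℂ, and adding 6 is a bijection of ℂ. So f is surjective and omits no value. (Note: only on the real line is cos bounded by [−1, 1].)

Omitted value: no value.


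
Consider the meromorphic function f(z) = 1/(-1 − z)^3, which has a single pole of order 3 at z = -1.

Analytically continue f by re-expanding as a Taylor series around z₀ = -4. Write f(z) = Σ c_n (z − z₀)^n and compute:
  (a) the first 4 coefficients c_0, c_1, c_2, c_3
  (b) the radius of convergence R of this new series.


Let w = z − z₀, so z = z₀ + w.
Then -1 − z = -1 − (z₀ + w) = (-1 − z₀) − w = 3 − w.
f(z) = 1/(3 − w)^3 = (1/(3)^3) · (1 − w/(3))^{−3}.
By the binomial series (1−u)^{−3} = Σ_{n≥0} C(n+2, 2) u^n for |u|<1, with u = w/(3):
  c_n = C(n+2, 2) / (3)^(n+3).
  c_0 = 1/(3)^3 = 1/27.
  c_1 = 3/(3)^4 = 1/27.
  c_2 = 6/(3)^5 = 2/81.
  c_3 = 10/(3)^6 = 10/729.
The series is valid for |w/d| < 1, i.e. |z − z₀| < |d|.
Radius of convergence: R = |-1 − z₀| = |3| = 3 (distance from z₀ to the singularity z = -1).

c_0 = 1/27, c_1 = 1/27, c_2 = 2/81, c_3 = 10/729; R = 3.


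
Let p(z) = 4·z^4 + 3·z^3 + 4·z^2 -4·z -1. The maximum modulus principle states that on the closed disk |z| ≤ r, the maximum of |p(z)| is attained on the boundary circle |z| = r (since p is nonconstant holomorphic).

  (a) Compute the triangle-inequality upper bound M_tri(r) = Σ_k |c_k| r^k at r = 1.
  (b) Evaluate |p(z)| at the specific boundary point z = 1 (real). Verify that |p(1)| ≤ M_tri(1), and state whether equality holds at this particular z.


Coefficients: c_0 = -1, c_1 = -4, c_2 = 4, c_3 = 3, c_4 = 4. Radius r = 1.
Part (a). Triangle bound: M_tri(r) = Σ_k |c_k| r^k
  = |-1|·1^0 + |-4|·1^1 + |4|·1^2 + |3|·1^3 + |4|·1^4
  = 1 + 4 + 4 + 3 + 4 = 16.
This bounds M(r) := max_{|z|=r} |p(z)| from above; equality holds iff all terms c_k z^k can be made to align in phase at a single z on |z|=r.
Part (b). At z = 1 (real, on the circle |z| = r):
  p(1) = (-1)·1^0 + (-4)·1^1 + (4)·1^2 + (3)·1^3 + (4)·1^4 = 6.
  |p(1)| = 6.
Check: |p(1)| = 6 ≤ 16 = M_tri(1). ✓ Equality does not hold at z = 1 (the coefficients have mixed signs, so the terms do not all align in phase there).

M_tri(1) = 16; |p(1)| = 6; equality at z=1: no.


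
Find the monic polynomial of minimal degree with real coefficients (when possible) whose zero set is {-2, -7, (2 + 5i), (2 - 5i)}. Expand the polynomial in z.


The polynomial is p(z) = ∏_{α ∈ S} (z − α), where S = {-2, -7, (2 + 5i), (2 - 5i)}.
Expanding the product yields: p(z) = z^4 + 5·z^3 + 7·z^2 + 205·z + 406.
Note conjugate pairs combine to real quadratics: (z − (2+5i))(z − (2−5i)) = z² − 4z + 29.
The resulting polynomial has degree 4 and real coefficients as required.

p(z) = z^4 + 5·z^3 + 7·z^2 + 205·z + 406.


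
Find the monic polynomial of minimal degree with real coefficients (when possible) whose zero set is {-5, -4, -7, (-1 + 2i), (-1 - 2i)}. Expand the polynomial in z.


The polynomial is p(z) = ∏_{α ∈ S} (z − α), where S = {-5, -4, -7, (-1 + 2i), (-1 - 2i)}.
Expanding the product yields: p(z) = z^5 + 18·z^4 + 120·z^3 + 386·z^2 + 695·z + 700.
Note conjugate pairs combine to real quadratics: (z − (-1+2i))(z − (-1−2i)) = z² + 2z + 5.
The resulting polynomial has degree 5 and real coefficients as required.

p(z) = z^5 + 18·z^4 + 120·z^3 + 386·z^2 + 695·z + 700.


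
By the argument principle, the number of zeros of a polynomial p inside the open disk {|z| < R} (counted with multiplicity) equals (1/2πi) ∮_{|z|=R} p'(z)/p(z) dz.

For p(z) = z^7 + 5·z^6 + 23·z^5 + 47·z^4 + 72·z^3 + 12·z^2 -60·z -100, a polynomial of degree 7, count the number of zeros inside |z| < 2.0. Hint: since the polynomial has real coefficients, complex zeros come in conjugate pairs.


The zeros of p are: (-1 + 2i), (-1 - 2i), (-1 + 1i), (-1 - 1i), 1, (-1 + 3i), (-1 - 3i).
Their magnitudes are: 2.236, 2.236, 1.414, 1.414, 1, 3.162, 3.162.
Zeros with |z| < R = 2.0: (-1 + 1i), (-1 - 1i), 1.
Count = 3.
By the argument principle, (1/2πi) ∮_{|z|=R} p'(z)/p(z) dz equals exactly this count.

Number of zeros inside |z| < 2.0: 3.


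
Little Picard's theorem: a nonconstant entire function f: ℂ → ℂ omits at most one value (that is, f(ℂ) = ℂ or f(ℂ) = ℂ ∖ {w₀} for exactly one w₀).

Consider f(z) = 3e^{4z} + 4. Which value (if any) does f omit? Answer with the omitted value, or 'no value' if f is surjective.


Little Picard bounds the complement of f(ℂ) to at most one point.
e^{4z} is never zero on ℂ, so 3·e^{4z} takes every value in ℂ ∖ {0}. Adding 4 shifts the range to ℂ ∖ {4}. Thus f omits exactly the value 4.

Omitted value: 4.


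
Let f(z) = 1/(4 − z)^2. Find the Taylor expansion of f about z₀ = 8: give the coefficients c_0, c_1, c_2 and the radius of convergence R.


Let w = z − z₀, so z = z₀ + w.
Then 4 − z = 4 − (z₀ + w) = (4 − z₀) − w = -4 − w.
f(z) = 1/(-4 − w)^2 = (1/(-4)^2) · (1 − w/(-4))^{−2}.
By the binomial series (1−u)^{−2} = Σ_{n≥0} C(n+1, 1) u^n for |u|<1, with u = w/(-4):
  c_n = C(n+1, 1) / (-4)^(n+2).
  c_0 = 1/(-4)^2 = 1/16.
  c_1 = 2/(-4)^3 = -1/32.
  c_2 = 3/(-4)^4 = 3/256.
The series is valid for |w/d| < 1, i.e. |z − z₀| < |d|.
Radius of convergence: R = |4 − z₀| = |-4| = 4 (distance from z₀ to the singularity z = 4).

c_0 = 1/16, c_1 = -1/32, c_2 = 3/256; R = 4.


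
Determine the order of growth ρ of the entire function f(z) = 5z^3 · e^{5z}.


M(r) = max_{|z|=r} |5|·|z|^3·|e^{5z}| = 5·r^3 · e^{5r^1} (the factors attain their maxima compatibly on |z|=r). Then log M(r) = log 5 + 3·log r + 5r^1, dominated by the last term, so log log M(r) ~ 1·log r. The polynomial factor 5z^3 contributes only a log r term and does not affect the order. ρ = 1.
Therefore ρ = 1.

Order ρ = 1.


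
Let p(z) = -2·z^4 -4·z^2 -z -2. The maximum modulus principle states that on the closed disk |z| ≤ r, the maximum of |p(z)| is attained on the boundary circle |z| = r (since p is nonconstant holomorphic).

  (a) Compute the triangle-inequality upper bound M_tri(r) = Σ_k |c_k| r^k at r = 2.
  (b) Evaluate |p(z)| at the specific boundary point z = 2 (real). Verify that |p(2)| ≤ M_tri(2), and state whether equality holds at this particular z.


Coefficients: c_0 = -2, c_1 = -1, c_2 = -4, c_3 = 0, c_4 = -2. Radius r = 2.
Part (a). Triangle bound: M_tri(r) = Σ_k |c_k| r^k
  = |-2|·2^0 + |-1|·2^1 + |-4|·2^2 + |0|·2^3 + |-2|·2^4
  = 2 + 2 + 16 + 0 + 32 = 52.
This bounds M(r) := max_{|z|=r} |p(z)| from above; equality holds iff all terms c_k z^k can be made to align in phase at a single z on |z|=r.
Part (b). At z = 2 (real, on the circle |z| = r):
  p(2) = (-2)·2^0 + (-1)·2^1 + (-4)·2^2 + (0)·2^3 + (-2)·2^4 = -52.
  |p(2)| = 52.
Since all nonzero coefficients share the same sign, |p(2)| = 52 = M_tri(2); the triangle bound is attained at z = 2, so in fact M(r) = 52.

M_tri(2) = 52; |p(2)| = 52; equality at z=2: yes.


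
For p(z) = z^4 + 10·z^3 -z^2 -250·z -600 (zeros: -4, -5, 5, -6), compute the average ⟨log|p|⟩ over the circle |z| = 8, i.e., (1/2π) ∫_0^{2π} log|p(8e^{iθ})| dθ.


Zeros: -6, -5, -4, 5; r = 8.
Inside |z| < r: -6, -5, -4, 5. Outside (|z| ≥ r): ∅.
p(0) = -600, so log|p(0)| = log(600) = 6.3969.
Apply Jensen: I(r) = log|p(0)| + Σ_k log(r/|z_k|), summed over zeros inside |z| < r.
  log(r/|z_k|) for z_k = -4: log(8/4) = 0.6931
  log(r/|z_k|) for z_k = -5: log(8/5) = 0.4700
  log(r/|z_k|) for z_k = 5: log(8/5) = 0.4700
  log(r/|z_k|) for z_k = -6: log(8/6) = 0.2877
Sum over inside zeros: 1.9208.
I(r) = log|p(0)| + (inside sum) = 6.3969 + 1.9208 = 8.3178.
Closed form (all zeros inside, monic): I(r) = n·log(r) = 4·log(8) = 8.3178. ✓

I(r) ≈ 8.3178.
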